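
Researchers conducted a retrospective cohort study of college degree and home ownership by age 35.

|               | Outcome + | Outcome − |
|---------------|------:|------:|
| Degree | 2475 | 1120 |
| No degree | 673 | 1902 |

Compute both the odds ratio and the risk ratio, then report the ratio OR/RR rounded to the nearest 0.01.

2.37

Cells: a = 2475, b = 1120, c = 673, d = 1902.
OR = (2475·1902)/(1120·673) = 4707450/753760 = 6.24529
Risk in exposed = 2475/3595 = 0.68846; risk in unexposed = 673/2575 = 0.26136; RR = 2.63414
OR/RR = 6.24529 / 2.63414 = 2.37090
The outcome is not rare, so the OR lies further from 1 than the RR.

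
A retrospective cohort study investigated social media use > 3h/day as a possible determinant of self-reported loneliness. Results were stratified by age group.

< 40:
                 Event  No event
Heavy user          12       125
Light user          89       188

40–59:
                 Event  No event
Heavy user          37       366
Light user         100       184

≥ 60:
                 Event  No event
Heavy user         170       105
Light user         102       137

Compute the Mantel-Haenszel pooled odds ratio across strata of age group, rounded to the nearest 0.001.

0.601

OR_MH = Σ(aᵢdᵢ/nᵢ) / Σ(bᵢcᵢ/nᵢ), where nᵢ is the stratum total.
Stratum 1 (< 40): n = 414; a·d/n = 12·188/414 = 5.4493; b·c/n = 125·89/414 = 26.8720
Stratum 2 (40–59): n = 687; a·d/n = 37·184/687 = 9.9098; b·c/n = 366·100/687 = 53.2751
Stratum 3 (≥ 60): n = 514; a·d/n = 170·137/514 = 45.3113; b·c/n = 105·102/514 = 20.8366
OR_MH = (5.4493 + 9.9098 + 45.3113) / (26.8720 + 53.2751 + 20.8366) = 60.6703 / 100.9837 = 0.60079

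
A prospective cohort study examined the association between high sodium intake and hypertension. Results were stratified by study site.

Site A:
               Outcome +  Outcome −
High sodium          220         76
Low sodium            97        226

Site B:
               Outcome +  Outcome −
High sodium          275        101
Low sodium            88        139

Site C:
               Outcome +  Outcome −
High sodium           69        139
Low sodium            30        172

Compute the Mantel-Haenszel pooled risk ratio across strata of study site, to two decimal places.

RR_MH = Σ(aᵢ·n₀ᵢ/nᵢ) / Σ(cᵢ·n₁ᵢ/nᵢ), with n₁ᵢ = aᵢ+bᵢ (exposed), n₀ᵢ = cᵢ+dᵢ (unexposed), nᵢ = n₁ᵢ+n₀ᵢ.
Stratum 1 (Site A): n₁ = 296, n₀ = 323, n = 619; a·n₀/n = 220·323/619 = 114.7981; c·n₁/n = 97·296/619 = 46.3845
Stratum 2 (Site B): n₁ = 376, n₀ = 227, n = 603; a·n₀/n = 275·227/603 = 103.5240; c·n₁/n = 88·376/603 = 54.8723
Stratum 3 (Site C): n₁ = 208, n₀ = 202, n = 410; a·n₀/n = 69·202/410 = 33.9951; c·n₁/n = 30·208/410 = 15.2195
RR_MH = (114.7981 + 103.5240 + 33.9951) / (46.3845 + 54.8723 + 15.2195) = 252.3172 / 116.4763 = 2.16625

2.17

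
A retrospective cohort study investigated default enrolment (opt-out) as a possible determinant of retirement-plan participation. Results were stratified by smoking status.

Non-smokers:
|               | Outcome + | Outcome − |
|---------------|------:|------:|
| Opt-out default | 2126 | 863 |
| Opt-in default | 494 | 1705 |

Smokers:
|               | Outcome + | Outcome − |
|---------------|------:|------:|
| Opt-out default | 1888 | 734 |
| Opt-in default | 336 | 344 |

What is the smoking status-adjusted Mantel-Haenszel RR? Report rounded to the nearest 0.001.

RR_MH = Σ(aᵢ·n₀ᵢ/nᵢ) / Σ(cᵢ·n₁ᵢ/nᵢ), with n₁ᵢ = aᵢ+bᵢ (exposed), n₀ᵢ = cᵢ+dᵢ (unexposed), nᵢ = n₁ᵢ+n₀ᵢ.
Stratum 1 (Non-smokers): n₁ = 2989, n₀ = 2199, n = 5188; a·n₀/n = 2126·2199/5188 = 901.1322; c·n₁/n = 494·2989/5188 = 284.6118
Stratum 2 (Smokers): n₁ = 2622, n₀ = 680, n = 3302; a·n₀/n = 1888·680/3302 = 388.8068; c·n₁/n = 336·2622/3302 = 266.8056
RR_MH = (901.1322 + 388.8068) / (284.6118 + 266.8056) = 1289.9390 / 551.4174 = 2.33932

2.339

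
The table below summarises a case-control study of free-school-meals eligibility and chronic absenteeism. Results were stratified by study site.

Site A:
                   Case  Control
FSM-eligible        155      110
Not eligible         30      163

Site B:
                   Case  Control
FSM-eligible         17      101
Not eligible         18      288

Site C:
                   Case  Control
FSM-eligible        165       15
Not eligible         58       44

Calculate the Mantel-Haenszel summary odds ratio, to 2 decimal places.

OR_MH = Σ(aᵢdᵢ/nᵢ) / Σ(bᵢcᵢ/nᵢ), where nᵢ is the stratum total.
Stratum 1 (Site A): n = 458; a·d/n = 155·163/458 = 55.1638; b·c/n = 110·30/458 = 7.2052
Stratum 2 (Site B): n = 424; a·d/n = 17·288/424 = 11.5472; b·c/n = 101·18/424 = 4.2877
Stratum 3 (Site C): n = 282; a·d/n = 165·44/282 = 25.7447; b·c/n = 15·58/282 = 3.0851
OR_MH = (55.1638 + 11.5472 + 25.7447) / (7.2052 + 4.2877 + 3.0851) = 92.4556 / 14.5781 = 6.34210

6.34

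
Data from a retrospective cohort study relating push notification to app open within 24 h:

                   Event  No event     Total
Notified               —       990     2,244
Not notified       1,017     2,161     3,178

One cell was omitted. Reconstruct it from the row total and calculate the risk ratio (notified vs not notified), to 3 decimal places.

1.746

The missing cell is in the exposed row: 2244 − 990 = 1254.
So a = 1254, b = 990, c = 1017, d = 2161.
RR = [a/(a+b)] / [c/(c+d)] = (1254/2244) / (1017/3178) = 0.55882/0.32001 = 1.74625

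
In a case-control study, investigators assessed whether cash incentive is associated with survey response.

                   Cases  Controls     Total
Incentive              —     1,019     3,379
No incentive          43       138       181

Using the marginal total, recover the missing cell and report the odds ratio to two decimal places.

The missing cell is in the exposed row: 3379 − 1019 = 2360.
So a = 2360, b = 1019, c = 43, d = 138.
OR = (a·d)/(b·c) = (2360 × 138) / (1019 × 43) = 325680 / 43817 = 7.43273

7.43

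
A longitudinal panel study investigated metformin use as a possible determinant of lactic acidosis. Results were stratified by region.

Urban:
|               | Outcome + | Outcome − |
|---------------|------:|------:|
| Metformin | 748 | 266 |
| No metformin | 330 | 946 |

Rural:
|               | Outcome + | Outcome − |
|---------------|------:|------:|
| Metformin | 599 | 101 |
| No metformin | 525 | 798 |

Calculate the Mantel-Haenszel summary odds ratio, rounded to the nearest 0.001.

8.448

OR_MH = Σ(aᵢdᵢ/nᵢ) / Σ(bᵢcᵢ/nᵢ), where nᵢ is the stratum total.
Stratum 1 (Urban): n = 2290; a·d/n = 748·946/2290 = 308.9991; b·c/n = 266·330/2290 = 38.3319
Stratum 2 (Rural): n = 2023; a·d/n = 599·798/2023 = 236.2837; b·c/n = 101·525/2023 = 26.2111
OR_MH = (308.9991 + 236.2837) / (38.3319 + 26.2111) = 545.2829 / 64.5430 = 8.44837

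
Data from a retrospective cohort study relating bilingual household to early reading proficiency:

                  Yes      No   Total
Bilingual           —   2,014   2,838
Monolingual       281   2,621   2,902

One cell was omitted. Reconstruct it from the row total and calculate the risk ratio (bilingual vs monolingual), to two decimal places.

3.00

The missing cell is in the exposed row: 2838 − 2014 = 824.
So a = 824, b = 2014, c = 281, d = 2621.
RR = [a/(a+b)] / [c/(c+d)] = (824/2838) / (281/2902) = 0.29035/0.09683 = 2.99851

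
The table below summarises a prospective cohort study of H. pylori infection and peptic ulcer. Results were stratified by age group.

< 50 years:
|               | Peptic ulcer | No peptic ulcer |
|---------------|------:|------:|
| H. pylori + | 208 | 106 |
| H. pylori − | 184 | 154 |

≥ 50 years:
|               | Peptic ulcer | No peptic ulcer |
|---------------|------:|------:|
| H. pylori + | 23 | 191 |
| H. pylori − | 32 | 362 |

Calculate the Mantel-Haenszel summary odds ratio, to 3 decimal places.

1.572

OR_MH = Σ(aᵢdᵢ/nᵢ) / Σ(bᵢcᵢ/nᵢ), where nᵢ is the stratum total.
Stratum 1 (< 50 years): n = 652; a·d/n = 208·154/652 = 49.1288; b·c/n = 106·184/652 = 29.9141
Stratum 2 (≥ 50 years): n = 608; a·d/n = 23·362/608 = 13.6941; b·c/n = 191·32/608 = 10.0526
OR_MH = (49.1288 + 13.6941) / (29.9141 + 10.0526) = 62.8229 / 39.9667 = 1.57188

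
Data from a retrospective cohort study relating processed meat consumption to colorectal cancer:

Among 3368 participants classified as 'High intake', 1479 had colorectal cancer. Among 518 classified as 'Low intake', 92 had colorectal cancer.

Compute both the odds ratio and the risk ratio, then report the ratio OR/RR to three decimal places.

From the description: a = 1479, b = 1889, c = 92, d = 426.
OR = (1479·426)/(1889·92) = 630054/173788 = 3.62542
Risk in exposed = 1479/3368 = 0.43913; risk in unexposed = 92/518 = 0.17761; RR = 2.47251
OR/RR = 3.62542 / 2.47251 = 1.46629
The outcome is not rare, so the OR lies further from 1 than the RR.

1.466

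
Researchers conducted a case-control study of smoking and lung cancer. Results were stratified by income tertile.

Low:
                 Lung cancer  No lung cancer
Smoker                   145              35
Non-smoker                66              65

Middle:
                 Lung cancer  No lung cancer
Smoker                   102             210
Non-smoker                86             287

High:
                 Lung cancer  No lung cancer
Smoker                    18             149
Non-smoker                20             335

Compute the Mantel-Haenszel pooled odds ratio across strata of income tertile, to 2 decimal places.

2.14

OR_MH = Σ(aᵢdᵢ/nᵢ) / Σ(bᵢcᵢ/nᵢ), where nᵢ is the stratum total.
Stratum 1 (Low): n = 311; a·d/n = 145·65/311 = 30.3055; b·c/n = 35·66/311 = 7.4277
Stratum 2 (Middle): n = 685; a·d/n = 102·287/685 = 42.7358; b·c/n = 210·86/685 = 26.3650
Stratum 3 (High): n = 522; a·d/n = 18·335/522 = 11.5517; b·c/n = 149·20/522 = 5.7088
OR_MH = (30.3055 + 42.7358 + 11.5517) / (7.4277 + 26.3650 + 5.7088) = 84.5930 / 39.5014 = 2.14152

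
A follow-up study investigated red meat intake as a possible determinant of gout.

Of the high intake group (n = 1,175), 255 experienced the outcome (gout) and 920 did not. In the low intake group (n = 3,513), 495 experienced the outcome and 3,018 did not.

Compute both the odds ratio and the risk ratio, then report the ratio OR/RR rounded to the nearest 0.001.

1.097

From the description: a = 255, b = 920, c = 495, d = 3018.
OR = (255·3018)/(920·495) = 769590/455400 = 1.68992
Risk in exposed = 255/1175 = 0.21702; risk in unexposed = 495/3513 = 0.14091; RR = 1.54019
OR/RR = 1.68992 / 1.54019 = 1.09721
The outcome is not rare, so the OR lies further from 1 than the RR.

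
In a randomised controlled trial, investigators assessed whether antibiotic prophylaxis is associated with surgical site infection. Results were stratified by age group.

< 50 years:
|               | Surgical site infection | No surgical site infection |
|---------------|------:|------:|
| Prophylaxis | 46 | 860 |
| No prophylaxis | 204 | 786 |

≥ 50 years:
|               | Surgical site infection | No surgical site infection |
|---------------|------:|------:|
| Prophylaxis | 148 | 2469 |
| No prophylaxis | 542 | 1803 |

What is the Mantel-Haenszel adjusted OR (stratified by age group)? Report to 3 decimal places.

OR_MH = Σ(aᵢdᵢ/nᵢ) / Σ(bᵢcᵢ/nᵢ), where nᵢ is the stratum total.
Stratum 1 (< 50 years): n = 1896; a·d/n = 46·786/1896 = 19.0696; b·c/n = 860·204/1896 = 92.5316
Stratum 2 (≥ 50 years): n = 4962; a·d/n = 148·1803/4962 = 53.7775; b·c/n = 2469·542/4962 = 269.6892
OR_MH = (19.0696 + 53.7775) / (92.5316 + 269.6892) = 72.8471 / 362.2209 = 0.20111

0.201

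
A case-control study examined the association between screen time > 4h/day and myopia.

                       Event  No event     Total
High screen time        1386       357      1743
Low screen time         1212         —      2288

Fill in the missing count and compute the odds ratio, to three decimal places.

3.447

The missing cell is in the unexposed row: 2288 − 1212 = 1076.
So a = 1386, b = 357, c = 1212, d = 1076.
OR = (a·d)/(b·c) = (1386 × 1076) / (357 × 1212) = 1491336 / 432684 = 3.44671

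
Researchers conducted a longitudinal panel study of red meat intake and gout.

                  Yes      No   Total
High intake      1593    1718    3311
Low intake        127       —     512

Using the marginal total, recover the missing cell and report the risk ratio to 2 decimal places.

The missing cell is in the unexposed row: 512 − 127 = 385.
So a = 1593, b = 1718, c = 127, d = 385.
RR = [a/(a+b)] / [c/(c+d)] = (1593/3311) / (127/512) = 0.48112/0.24805 = 1.93965

1.94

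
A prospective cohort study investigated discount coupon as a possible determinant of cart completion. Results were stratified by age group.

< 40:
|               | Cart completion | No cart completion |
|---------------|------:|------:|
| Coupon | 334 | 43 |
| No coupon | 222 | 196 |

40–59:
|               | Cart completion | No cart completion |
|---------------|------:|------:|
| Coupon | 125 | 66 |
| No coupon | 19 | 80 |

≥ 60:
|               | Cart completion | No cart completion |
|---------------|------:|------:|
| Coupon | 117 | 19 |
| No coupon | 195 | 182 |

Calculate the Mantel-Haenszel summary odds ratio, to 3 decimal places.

6.722

OR_MH = Σ(aᵢdᵢ/nᵢ) / Σ(bᵢcᵢ/nᵢ), where nᵢ is the stratum total.
Stratum 1 (< 40): n = 795; a·d/n = 334·196/795 = 82.3447; b·c/n = 43·222/795 = 12.0075
Stratum 2 (40–59): n = 290; a·d/n = 125·80/290 = 34.4828; b·c/n = 66·19/290 = 4.3241
Stratum 3 (≥ 60): n = 513; a·d/n = 117·182/513 = 41.5088; b·c/n = 19·195/513 = 7.2222
OR_MH = (82.3447 + 34.4828 + 41.5088) / (12.0075 + 4.3241 + 7.2222) = 158.3362 / 23.5539 = 6.72229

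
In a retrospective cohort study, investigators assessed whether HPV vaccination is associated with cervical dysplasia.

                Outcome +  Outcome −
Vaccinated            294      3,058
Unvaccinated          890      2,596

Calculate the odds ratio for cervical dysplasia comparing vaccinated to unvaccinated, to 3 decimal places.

0.280

Cells: a = 294, b = 3058, c = 890, d = 2596.
OR = (a·d)/(b·c) = (294 × 2596) / (3058 × 890) = 763224 / 2721620 = 0.28043
Exposure is associated with lower odds of cervical dysplasia (OR = 0.28 < 1).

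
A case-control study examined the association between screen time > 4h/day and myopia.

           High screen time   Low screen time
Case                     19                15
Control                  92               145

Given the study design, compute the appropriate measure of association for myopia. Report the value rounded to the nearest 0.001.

Reading the table with exposure as columns: a = 19 (High screen time, case), b = 92 (High screen time, non-case), c = 15 (Low screen time, case), d = 145.
This is a case-control study: participants were sampled on outcome status, so risks in the source population cannot be estimated directly — relative risk is not valid here. The odds ratio is the appropriate measure.
OR = (a·d)/(b·c) = (19 × 145) / (92 × 15) = 2755 / 1380 = 1.99638

1.996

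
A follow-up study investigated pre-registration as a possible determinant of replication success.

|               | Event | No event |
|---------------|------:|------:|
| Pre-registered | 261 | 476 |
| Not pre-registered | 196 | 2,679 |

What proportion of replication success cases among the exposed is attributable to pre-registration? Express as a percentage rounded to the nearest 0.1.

Cells: a = 261, b = 476, c = 196, d = 2679.
Risk in exposed = 261/737 = 0.35414; risk in unexposed = 196/2875 = 0.06817.
RR = 0.35414/0.06817 = 5.19463
AR% = (RR − 1)/RR × 100 = (5.19463 − 1)/5.19463 × 100 = 80.7494%

80.7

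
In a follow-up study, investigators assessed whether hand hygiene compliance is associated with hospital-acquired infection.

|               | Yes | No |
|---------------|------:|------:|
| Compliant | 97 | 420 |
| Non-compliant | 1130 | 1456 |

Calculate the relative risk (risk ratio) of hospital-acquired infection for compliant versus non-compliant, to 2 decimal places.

Cells: a = 97, b = 420, c = 1130, d = 1456.
Risk in exposed = 97/517 = 0.18762; risk in unexposed = 1130/2586 = 0.43697.
RR = 0.18762 / 0.43697 = 0.42937
The risk is 57% lower among the exposed than among the unexposed.

0.43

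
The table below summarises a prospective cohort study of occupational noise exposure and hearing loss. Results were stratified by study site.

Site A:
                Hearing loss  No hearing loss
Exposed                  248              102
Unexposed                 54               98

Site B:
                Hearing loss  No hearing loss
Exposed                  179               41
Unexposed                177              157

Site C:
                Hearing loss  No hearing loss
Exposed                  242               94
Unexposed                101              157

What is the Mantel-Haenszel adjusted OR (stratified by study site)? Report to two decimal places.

OR_MH = Σ(aᵢdᵢ/nᵢ) / Σ(bᵢcᵢ/nᵢ), where nᵢ is the stratum total.
Stratum 1 (Site A): n = 502; a·d/n = 248·98/502 = 48.4143; b·c/n = 102·54/502 = 10.9721
Stratum 2 (Site B): n = 554; a·d/n = 179·157/554 = 50.7274; b·c/n = 41·177/554 = 13.0993
Stratum 3 (Site C): n = 594; a·d/n = 242·157/594 = 63.9630; b·c/n = 94·101/594 = 15.9832
OR_MH = (48.4143 + 50.7274 + 63.9630) / (10.9721 + 13.0993 + 15.9832) = 163.1047 / 40.0546 = 4.07206

4.07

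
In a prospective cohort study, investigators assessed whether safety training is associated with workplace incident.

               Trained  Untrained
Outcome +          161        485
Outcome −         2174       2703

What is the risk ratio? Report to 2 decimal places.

0.45

Reading the table with exposure as columns: a = 161 (Trained, case), b = 2174 (Trained, non-case), c = 485 (Untrained, case), d = 2703.
Risk in exposed = 161/2335 = 0.06895; risk in unexposed = 485/3188 = 0.15213.
RR = 0.06895 / 0.15213 = 0.45323
The risk is 55% lower among the exposed than among the unexposed.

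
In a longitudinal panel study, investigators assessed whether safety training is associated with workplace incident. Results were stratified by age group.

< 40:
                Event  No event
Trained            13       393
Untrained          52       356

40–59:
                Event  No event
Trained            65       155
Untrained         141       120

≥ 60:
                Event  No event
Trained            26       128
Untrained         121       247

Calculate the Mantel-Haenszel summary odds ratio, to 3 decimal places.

OR_MH = Σ(aᵢdᵢ/nᵢ) / Σ(bᵢcᵢ/nᵢ), where nᵢ is the stratum total.
Stratum 1 (< 40): n = 814; a·d/n = 13·356/814 = 5.6855; b·c/n = 393·52/814 = 25.1057
Stratum 2 (40–59): n = 481; a·d/n = 65·120/481 = 16.2162; b·c/n = 155·141/481 = 45.4366
Stratum 3 (≥ 60): n = 522; a·d/n = 26·247/522 = 12.3027; b·c/n = 128·121/522 = 29.6705
OR_MH = (5.6855 + 16.2162 + 12.3027) / (25.1057 + 45.4366 + 29.6705) = 34.2044 / 100.2127 = 0.34132

0.341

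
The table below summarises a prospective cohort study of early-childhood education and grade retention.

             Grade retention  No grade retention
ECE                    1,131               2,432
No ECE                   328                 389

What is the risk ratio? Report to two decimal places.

Cells: a = 1131, b = 2432, c = 328, d = 389.
Risk in exposed = 1131/3563 = 0.31743; risk in unexposed = 328/717 = 0.45746.
RR = 0.31743 / 0.45746 = 0.69389
The risk is 31% lower among the exposed than among the unexposed.

0.69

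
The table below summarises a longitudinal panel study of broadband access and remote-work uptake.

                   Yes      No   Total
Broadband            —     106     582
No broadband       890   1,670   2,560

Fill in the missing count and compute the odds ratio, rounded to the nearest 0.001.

8.426

The missing cell is in the exposed row: 582 − 106 = 476.
So a = 476, b = 106, c = 890, d = 1670.
OR = (a·d)/(b·c) = (476 × 1670) / (106 × 890) = 794920 / 94340 = 8.42612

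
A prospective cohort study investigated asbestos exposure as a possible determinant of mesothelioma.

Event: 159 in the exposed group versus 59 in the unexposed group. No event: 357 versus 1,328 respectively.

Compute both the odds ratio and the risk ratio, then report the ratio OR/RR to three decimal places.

From the description: a = 159, b = 357, c = 59, d = 1328.
OR = (159·1328)/(357·59) = 211152/21063 = 10.02478
Risk in exposed = 159/516 = 0.30814; risk in unexposed = 59/1387 = 0.04254; RR = 7.24389
OR/RR = 10.02478 / 7.24389 = 1.38389
The outcome is not rare, so the OR lies further from 1 than the RR.

1.384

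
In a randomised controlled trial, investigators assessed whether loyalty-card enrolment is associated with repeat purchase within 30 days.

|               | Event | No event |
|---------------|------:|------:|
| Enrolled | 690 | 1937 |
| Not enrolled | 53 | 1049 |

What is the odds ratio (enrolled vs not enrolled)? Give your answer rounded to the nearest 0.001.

7.050

Cells: a = 690, b = 1937, c = 53, d = 1049.
OR = (a·d)/(b·c) = (690 × 1049) / (1937 × 53) = 723810 / 102661 = 7.05049
The odds of repeat purchase within 30 days are about 7.05 times as high in the enrolled group.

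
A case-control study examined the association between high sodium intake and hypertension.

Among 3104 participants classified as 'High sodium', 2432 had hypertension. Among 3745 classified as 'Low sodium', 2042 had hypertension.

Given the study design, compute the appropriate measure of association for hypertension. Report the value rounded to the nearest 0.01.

3.02

From the description: a = 2432, b = 672, c = 2042, d = 1703.
This is a case-control study: participants were sampled on outcome status, so risks in the source population cannot be estimated directly — relative risk is not valid here. The odds ratio is the appropriate measure.
OR = (a·d)/(b·c) = (2432 × 1703) / (672 × 2042) = 4141696 / 1372224 = 3.01824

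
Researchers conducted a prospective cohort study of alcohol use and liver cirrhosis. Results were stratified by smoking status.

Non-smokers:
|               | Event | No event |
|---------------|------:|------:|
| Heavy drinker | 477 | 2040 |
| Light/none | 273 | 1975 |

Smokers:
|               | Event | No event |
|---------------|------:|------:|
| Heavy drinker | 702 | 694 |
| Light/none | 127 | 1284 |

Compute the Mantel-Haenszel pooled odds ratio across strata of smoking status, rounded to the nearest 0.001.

OR_MH = Σ(aᵢdᵢ/nᵢ) / Σ(bᵢcᵢ/nᵢ), where nᵢ is the stratum total.
Stratum 1 (Non-smokers): n = 4765; a·d/n = 477·1975/4765 = 197.7072; b·c/n = 2040·273/4765 = 116.8772
Stratum 2 (Smokers): n = 2807; a·d/n = 702·1284/2807 = 321.1144; b·c/n = 694·127/2807 = 31.3994
OR_MH = (197.7072 + 321.1144) / (116.8772 + 31.3994) = 518.8216 / 148.2766 = 3.49901

3.499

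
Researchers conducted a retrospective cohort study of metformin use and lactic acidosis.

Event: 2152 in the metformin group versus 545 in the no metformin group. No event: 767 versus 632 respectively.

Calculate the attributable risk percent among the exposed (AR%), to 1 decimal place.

From the description: a = 2152, b = 767, c = 545, d = 632.
Risk in exposed = 2152/2919 = 0.73724; risk in unexposed = 545/1177 = 0.46304.
RR = 0.73724/0.46304 = 1.59217
AR% = (RR − 1)/RR × 100 = (1.59217 − 1)/1.59217 × 100 = 37.1924%

37.2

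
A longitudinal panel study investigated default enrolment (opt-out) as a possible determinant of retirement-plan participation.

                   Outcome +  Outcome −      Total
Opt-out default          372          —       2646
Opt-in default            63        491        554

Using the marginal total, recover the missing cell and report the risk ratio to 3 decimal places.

1.236

The missing cell is in the exposed row: 2646 − 372 = 2274.
So a = 372, b = 2274, c = 63, d = 491.
RR = [a/(a+b)] / [c/(c+d)] = (372/2646) / (63/554) = 0.14059/0.11372 = 1.23630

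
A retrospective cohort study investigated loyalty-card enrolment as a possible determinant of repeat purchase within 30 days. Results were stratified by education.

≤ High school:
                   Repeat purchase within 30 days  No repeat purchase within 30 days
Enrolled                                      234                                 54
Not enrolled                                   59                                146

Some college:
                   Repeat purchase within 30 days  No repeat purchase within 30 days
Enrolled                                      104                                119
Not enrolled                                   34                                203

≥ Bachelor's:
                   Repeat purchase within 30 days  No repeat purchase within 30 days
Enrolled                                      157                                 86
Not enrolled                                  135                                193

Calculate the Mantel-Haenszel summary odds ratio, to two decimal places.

OR_MH = Σ(aᵢdᵢ/nᵢ) / Σ(bᵢcᵢ/nᵢ), where nᵢ is the stratum total.
Stratum 1 (≤ High school): n = 493; a·d/n = 234·146/493 = 69.2982; b·c/n = 54·59/493 = 6.4625
Stratum 2 (Some college): n = 460; a·d/n = 104·203/460 = 45.8957; b·c/n = 119·34/460 = 8.7957
Stratum 3 (≥ Bachelor's): n = 571; a·d/n = 157·193/571 = 53.0665; b·c/n = 86·135/571 = 20.3327
OR_MH = (69.2982 + 45.8957 + 53.0665) / (6.4625 + 8.7957 + 20.3327) = 168.2604 / 35.5909 = 4.72763

4.73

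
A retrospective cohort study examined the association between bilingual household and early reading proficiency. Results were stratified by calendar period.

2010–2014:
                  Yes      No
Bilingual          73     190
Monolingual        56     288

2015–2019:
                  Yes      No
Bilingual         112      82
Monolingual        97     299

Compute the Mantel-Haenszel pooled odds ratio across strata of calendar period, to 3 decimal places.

2.947

OR_MH = Σ(aᵢdᵢ/nᵢ) / Σ(bᵢcᵢ/nᵢ), where nᵢ is the stratum total.
Stratum 1 (2010–2014): n = 607; a·d/n = 73·288/607 = 34.6359; b·c/n = 190·56/607 = 17.5288
Stratum 2 (2015–2019): n = 590; a·d/n = 112·299/590 = 56.7593; b·c/n = 82·97/590 = 13.4814
OR_MH = (34.6359 + 56.7593) / (17.5288 + 13.4814) = 91.3952 / 31.0102 = 2.94726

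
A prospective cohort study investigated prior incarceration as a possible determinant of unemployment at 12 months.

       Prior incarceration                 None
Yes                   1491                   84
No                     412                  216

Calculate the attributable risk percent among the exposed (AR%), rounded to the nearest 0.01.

64.26

Reading the table with exposure as columns: a = 1491 (Prior incarceration, case), b = 412 (Prior incarceration, non-case), c = 84 (None, case), d = 216.
Risk in exposed = 1491/1903 = 0.78350; risk in unexposed = 84/300 = 0.28000.
RR = 0.78350/0.28000 = 2.79821
AR% = (RR − 1)/RR × 100 = (2.79821 − 1)/2.79821 × 100 = 64.2629%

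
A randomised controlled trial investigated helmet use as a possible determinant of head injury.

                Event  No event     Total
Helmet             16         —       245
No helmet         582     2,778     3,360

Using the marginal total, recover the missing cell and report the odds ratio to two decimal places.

0.33

The missing cell is in the exposed row: 245 − 16 = 229.
So a = 16, b = 229, c = 582, d = 2778.
OR = (a·d)/(b·c) = (16 × 2778) / (229 × 582) = 44448 / 133278 = 0.33350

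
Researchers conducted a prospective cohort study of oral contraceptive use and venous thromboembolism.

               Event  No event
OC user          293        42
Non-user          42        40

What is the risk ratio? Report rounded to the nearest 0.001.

Cells: a = 293, b = 42, c = 42, d = 40.
Risk in exposed = 293/335 = 0.87463; risk in unexposed = 42/82 = 0.51220.
RR = 0.87463 / 0.51220 = 1.70760
The risk among the exposed is 1.71 times that among the unexposed.

1.708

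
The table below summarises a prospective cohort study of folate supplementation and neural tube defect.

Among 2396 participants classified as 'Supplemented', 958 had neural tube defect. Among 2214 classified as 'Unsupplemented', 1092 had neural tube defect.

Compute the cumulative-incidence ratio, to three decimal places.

0.811

From the description: a = 958, b = 1438, c = 1092, d = 1122.
Risk in exposed = 958/2396 = 0.39983; risk in unexposed = 1092/2214 = 0.49322.
RR = 0.39983 / 0.49322 = 0.81065
The risk is 19% lower among the exposed than among the unexposed.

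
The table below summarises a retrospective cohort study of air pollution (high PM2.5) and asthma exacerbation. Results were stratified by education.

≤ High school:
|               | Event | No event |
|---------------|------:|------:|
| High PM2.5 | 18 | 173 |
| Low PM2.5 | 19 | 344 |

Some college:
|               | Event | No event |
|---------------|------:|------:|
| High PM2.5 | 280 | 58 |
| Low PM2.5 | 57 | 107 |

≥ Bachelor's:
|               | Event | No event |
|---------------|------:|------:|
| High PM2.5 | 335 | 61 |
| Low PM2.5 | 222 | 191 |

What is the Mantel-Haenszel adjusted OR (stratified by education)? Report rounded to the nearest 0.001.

5.125

OR_MH = Σ(aᵢdᵢ/nᵢ) / Σ(bᵢcᵢ/nᵢ), where nᵢ is the stratum total.
Stratum 1 (≤ High school): n = 554; a·d/n = 18·344/554 = 11.1769; b·c/n = 173·19/554 = 5.9332
Stratum 2 (Some college): n = 502; a·d/n = 280·107/502 = 59.6813; b·c/n = 58·57/502 = 6.5857
Stratum 3 (≥ Bachelor's): n = 809; a·d/n = 335·191/809 = 79.0915; b·c/n = 61·222/809 = 16.7392
OR_MH = (11.1769 + 59.6813 + 79.0915) / (5.9332 + 6.5857 + 16.7392) = 149.9496 / 29.2581 = 5.12507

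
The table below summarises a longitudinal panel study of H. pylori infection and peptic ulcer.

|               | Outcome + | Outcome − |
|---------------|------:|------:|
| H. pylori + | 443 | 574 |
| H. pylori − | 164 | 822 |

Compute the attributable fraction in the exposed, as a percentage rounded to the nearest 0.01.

61.82

Cells: a = 443, b = 574, c = 164, d = 822.
Risk in exposed = 443/1017 = 0.43559; risk in unexposed = 164/986 = 0.16633.
RR = 0.43559/0.16633 = 2.61888
AR% = (RR − 1)/RR × 100 = (2.61888 − 1)/2.61888 × 100 = 61.8158%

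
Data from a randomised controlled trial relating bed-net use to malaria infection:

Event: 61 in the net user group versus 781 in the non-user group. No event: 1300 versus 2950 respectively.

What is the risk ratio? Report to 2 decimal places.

From the description: a = 61, b = 1300, c = 781, d = 2950.
Risk in exposed = 61/1361 = 0.04482; risk in unexposed = 781/3731 = 0.20933.
RR = 0.04482 / 0.20933 = 0.21411
The risk is 79% lower among the exposed than among the unexposed.

0.21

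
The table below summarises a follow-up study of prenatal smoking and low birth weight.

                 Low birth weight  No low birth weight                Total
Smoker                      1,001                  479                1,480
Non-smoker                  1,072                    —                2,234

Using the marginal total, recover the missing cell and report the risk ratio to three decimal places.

The missing cell is in the unexposed row: 2234 − 1072 = 1162.
So a = 1001, b = 479, c = 1072, d = 1162.
RR = [a/(a+b)] / [c/(c+d)] = (1001/1480) / (1072/2234) = 0.67635/0.47986 = 1.40949

1.409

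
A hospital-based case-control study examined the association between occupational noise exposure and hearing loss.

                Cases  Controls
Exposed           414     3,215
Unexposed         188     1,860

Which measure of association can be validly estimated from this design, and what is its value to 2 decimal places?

Cells: a = 414, b = 3215, c = 188, d = 1860.
This is a hospital-based case-control study: participants were sampled on outcome status, so risks in the source population cannot be estimated directly — relative risk is not valid here. The odds ratio is the appropriate measure.
OR = (a·d)/(b·c) = (414 × 1860) / (3215 × 188) = 770040 / 604420 = 1.27401

1.27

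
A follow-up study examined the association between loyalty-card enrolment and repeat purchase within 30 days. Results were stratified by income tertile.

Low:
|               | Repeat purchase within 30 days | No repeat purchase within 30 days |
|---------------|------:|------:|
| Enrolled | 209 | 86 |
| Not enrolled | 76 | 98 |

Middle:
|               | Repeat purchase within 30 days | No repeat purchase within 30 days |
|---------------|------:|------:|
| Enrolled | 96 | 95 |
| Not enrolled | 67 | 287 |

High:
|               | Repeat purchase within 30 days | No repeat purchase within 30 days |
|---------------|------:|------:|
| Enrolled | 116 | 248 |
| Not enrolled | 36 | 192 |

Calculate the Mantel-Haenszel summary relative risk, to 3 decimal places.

RR_MH = Σ(aᵢ·n₀ᵢ/nᵢ) / Σ(cᵢ·n₁ᵢ/nᵢ), with n₁ᵢ = aᵢ+bᵢ (exposed), n₀ᵢ = cᵢ+dᵢ (unexposed), nᵢ = n₁ᵢ+n₀ᵢ.
Stratum 1 (Low): n₁ = 295, n₀ = 174, n = 469; a·n₀/n = 209·174/469 = 77.5394; c·n₁/n = 76·295/469 = 47.8038
Stratum 2 (Middle): n₁ = 191, n₀ = 354, n = 545; a·n₀/n = 96·354/545 = 62.3560; c·n₁/n = 67·191/545 = 23.4807
Stratum 3 (High): n₁ = 364, n₀ = 228, n = 592; a·n₀/n = 116·228/592 = 44.6757; c·n₁/n = 36·364/592 = 22.1351
RR_MH = (77.5394 + 62.3560 + 44.6757) / (47.8038 + 23.4807 + 22.1351) = 184.5711 / 93.4197 = 1.97572

1.976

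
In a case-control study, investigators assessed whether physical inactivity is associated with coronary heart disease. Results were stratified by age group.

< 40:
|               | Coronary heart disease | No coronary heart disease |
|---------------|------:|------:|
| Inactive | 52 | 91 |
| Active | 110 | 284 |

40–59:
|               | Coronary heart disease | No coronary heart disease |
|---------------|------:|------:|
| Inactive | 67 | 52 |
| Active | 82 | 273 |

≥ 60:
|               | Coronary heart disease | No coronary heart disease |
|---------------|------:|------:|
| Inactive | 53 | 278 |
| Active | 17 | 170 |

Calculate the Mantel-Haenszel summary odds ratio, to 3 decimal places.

OR_MH = Σ(aᵢdᵢ/nᵢ) / Σ(bᵢcᵢ/nᵢ), where nᵢ is the stratum total.
Stratum 1 (< 40): n = 537; a·d/n = 52·284/537 = 27.5009; b·c/n = 91·110/537 = 18.6406
Stratum 2 (40–59): n = 474; a·d/n = 67·273/474 = 38.5886; b·c/n = 52·82/474 = 8.9958
Stratum 3 (≥ 60): n = 518; a·d/n = 53·170/518 = 17.3938; b·c/n = 278·17/518 = 9.1236
OR_MH = (27.5009 + 38.5886 + 17.3938) / (18.6406 + 8.9958 + 9.1236) = 83.4834 / 36.7599 = 2.27104

2.271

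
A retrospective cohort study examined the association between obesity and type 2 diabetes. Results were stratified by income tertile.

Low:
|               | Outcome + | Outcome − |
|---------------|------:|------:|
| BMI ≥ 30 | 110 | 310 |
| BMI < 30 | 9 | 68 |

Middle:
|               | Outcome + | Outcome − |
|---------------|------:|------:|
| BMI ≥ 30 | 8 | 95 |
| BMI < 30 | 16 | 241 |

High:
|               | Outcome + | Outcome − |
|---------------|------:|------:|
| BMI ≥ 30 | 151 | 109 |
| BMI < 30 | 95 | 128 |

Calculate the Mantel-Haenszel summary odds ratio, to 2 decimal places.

1.93

OR_MH = Σ(aᵢdᵢ/nᵢ) / Σ(bᵢcᵢ/nᵢ), where nᵢ is the stratum total.
Stratum 1 (Low): n = 497; a·d/n = 110·68/497 = 15.0503; b·c/n = 310·9/497 = 5.6137
Stratum 2 (Middle): n = 360; a·d/n = 8·241/360 = 5.3556; b·c/n = 95·16/360 = 4.2222
Stratum 3 (High): n = 483; a·d/n = 151·128/483 = 40.0166; b·c/n = 109·95/483 = 21.4389
OR_MH = (15.0503 + 5.3556 + 40.0166) / (5.6137 + 4.2222 + 21.4389) = 60.4224 / 31.2748 = 1.93198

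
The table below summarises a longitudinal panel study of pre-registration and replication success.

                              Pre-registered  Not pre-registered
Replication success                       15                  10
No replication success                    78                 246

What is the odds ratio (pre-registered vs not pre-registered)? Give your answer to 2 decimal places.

4.73

Reading the table with exposure as columns: a = 15 (Pre-registered, case), b = 78 (Pre-registered, non-case), c = 10 (Not pre-registered, case), d = 246.
OR = (a·d)/(b·c) = (15 × 246) / (78 × 10) = 3690 / 780 = 4.73077
The odds of replication success are about 4.73 times as high in the pre-registered group.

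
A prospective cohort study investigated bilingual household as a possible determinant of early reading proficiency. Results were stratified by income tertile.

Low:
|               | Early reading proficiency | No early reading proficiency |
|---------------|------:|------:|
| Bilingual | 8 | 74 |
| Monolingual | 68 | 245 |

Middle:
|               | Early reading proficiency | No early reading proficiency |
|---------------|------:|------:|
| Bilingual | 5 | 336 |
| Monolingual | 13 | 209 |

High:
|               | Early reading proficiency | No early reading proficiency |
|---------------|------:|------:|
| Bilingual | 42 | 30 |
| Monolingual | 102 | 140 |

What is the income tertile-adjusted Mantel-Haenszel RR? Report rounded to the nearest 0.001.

RR_MH = Σ(aᵢ·n₀ᵢ/nᵢ) / Σ(cᵢ·n₁ᵢ/nᵢ), with n₁ᵢ = aᵢ+bᵢ (exposed), n₀ᵢ = cᵢ+dᵢ (unexposed), nᵢ = n₁ᵢ+n₀ᵢ.
Stratum 1 (Low): n₁ = 82, n₀ = 313, n = 395; a·n₀/n = 8·313/395 = 6.3392; c·n₁/n = 68·82/395 = 14.1165
Stratum 2 (Middle): n₁ = 341, n₀ = 222, n = 563; a·n₀/n = 5·222/563 = 1.9716; c·n₁/n = 13·341/563 = 7.8739
Stratum 3 (High): n₁ = 72, n₀ = 242, n = 314; a·n₀/n = 42·242/314 = 32.3694; c·n₁/n = 102·72/314 = 23.3885
RR_MH = (6.3392 + 1.9716 + 32.3694) / (14.1165 + 7.8739 + 23.3885) = 40.6802 / 45.3789 = 0.89646

0.896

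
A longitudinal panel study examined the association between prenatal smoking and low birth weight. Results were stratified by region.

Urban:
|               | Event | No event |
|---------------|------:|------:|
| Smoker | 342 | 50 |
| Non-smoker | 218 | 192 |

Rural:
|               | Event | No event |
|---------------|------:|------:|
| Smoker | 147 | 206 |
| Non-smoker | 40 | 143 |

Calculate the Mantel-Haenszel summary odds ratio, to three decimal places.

OR_MH = Σ(aᵢdᵢ/nᵢ) / Σ(bᵢcᵢ/nᵢ), where nᵢ is the stratum total.
Stratum 1 (Urban): n = 802; a·d/n = 342·192/802 = 81.8753; b·c/n = 50·218/802 = 13.5910
Stratum 2 (Rural): n = 536; a·d/n = 147·143/536 = 39.2183; b·c/n = 206·40/536 = 15.3731
OR_MH = (81.8753 + 39.2183) / (13.5910 + 15.3731) = 121.0936 / 28.9642 = 4.18081

4.181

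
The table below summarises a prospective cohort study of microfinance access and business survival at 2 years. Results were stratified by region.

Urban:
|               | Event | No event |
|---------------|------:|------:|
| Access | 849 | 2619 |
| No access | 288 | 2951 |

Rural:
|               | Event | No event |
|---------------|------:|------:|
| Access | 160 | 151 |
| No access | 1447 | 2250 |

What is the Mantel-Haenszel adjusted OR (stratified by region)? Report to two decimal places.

2.78

OR_MH = Σ(aᵢdᵢ/nᵢ) / Σ(bᵢcᵢ/nᵢ), where nᵢ is the stratum total.
Stratum 1 (Urban): n = 6707; a·d/n = 849·2951/6707 = 373.5499; b·c/n = 2619·288/6707 = 112.4604
Stratum 2 (Rural): n = 4008; a·d/n = 160·2250/4008 = 89.8204; b·c/n = 151·1447/4008 = 54.5152
OR_MH = (373.5499 + 89.8204) / (112.4604 + 54.5152) = 463.3702 / 166.9756 = 2.77508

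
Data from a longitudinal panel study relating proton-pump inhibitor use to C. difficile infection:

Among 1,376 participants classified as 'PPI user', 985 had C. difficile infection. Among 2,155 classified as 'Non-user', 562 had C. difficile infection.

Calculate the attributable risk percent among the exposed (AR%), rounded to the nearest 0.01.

From the description: a = 985, b = 391, c = 562, d = 1593.
Risk in exposed = 985/1376 = 0.71584; risk in unexposed = 562/2155 = 0.26079.
RR = 0.71584/0.26079 = 2.74491
AR% = (RR − 1)/RR × 100 = (2.74491 − 1)/2.74491 × 100 = 63.5690%

63.57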